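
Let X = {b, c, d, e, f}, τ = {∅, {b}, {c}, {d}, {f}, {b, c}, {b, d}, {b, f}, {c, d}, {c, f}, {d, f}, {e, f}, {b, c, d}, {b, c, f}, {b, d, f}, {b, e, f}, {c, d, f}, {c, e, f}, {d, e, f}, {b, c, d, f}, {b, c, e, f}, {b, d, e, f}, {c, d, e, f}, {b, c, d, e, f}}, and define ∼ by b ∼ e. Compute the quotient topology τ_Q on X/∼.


X/∼ = {[b=e], [c], [d], [f]}; |τ_Q| = 12.

Equivalence classes: [b=e], [c], [d], [f].
Quotient map π: X → X/∼ sends b ↦ [b=e], c ↦ [c], d ↦ [d], e ↦ [b=e], f ↦ [f].
For each subset V ⊆ X/∼, compute π^{-1}(V) ⊆ X and check whether π^{-1}(V) ∈ τ. V is open in τ_Q iff π^{-1}(V) ∈ τ.
  V = {}: π^{-1}(V) = ∅ ∈ τ ✓.
  V = {[b=e]}: π^{-1}(V) = {b, e} ∉ τ ✗.
  V = {[c]}: π^{-1}(V) = {c} ∈ τ ✓.
  V = {[b=e], [c]}: π^{-1}(V) = {b, c, e} ∉ τ ✗.
  V = {[d]}: π^{-1}(V) = {d} ∈ τ ✓.
  V = {[b=e], [d]}: π^{-1}(V) = {b, d, e} ∉ τ ✗.
  V = {[c], [d]}: π^{-1}(V) = {c, d} ∈ τ ✓.
  V = {[b=e], [c], [d]}: π^{-1}(V) = {b, c, d, e} ∉ τ ✗.
  V = {[f]}: π^{-1}(V) = {f} ∈ τ ✓.
  V = {[b=e], [f]}: π^{-1}(V) = {b, e, f} ∈ τ ✓.
  V = {[c], [f]}: π^{-1}(V) = {c, f} ∈ τ ✓.
  V = {[b=e], [c], [f]}: π^{-1}(V) = {b, c, e, f} ∈ τ ✓.
  V = {[d], [f]}: π^{-1}(V) = {d, f} ∈ τ ✓.
  V = {[b=e], [d], [f]}: π^{-1}(V) = {b, d, e, f} ∈ τ ✓.
  V = {[c], [d], [f]}: π^{-1}(V) = {c, d, f} ∈ τ ✓.
  V = {[b=e], [c], [d], [f]}: π^{-1}(V) = {b, c, d, e, f} ∈ τ ✓.
Open sets in the quotient: τ_Q = {{}, {[c]}, {[d]}, {[c], [d]}, {[f]}, {[b=e], [f]}, {[c], [f]}, {[b=e], [c], [f]}, {[d], [f]}, {[b=e], [d], [f]}, {[c], [d], [f]}, {[b=e], [c], [d], [f]}} (12 elements).


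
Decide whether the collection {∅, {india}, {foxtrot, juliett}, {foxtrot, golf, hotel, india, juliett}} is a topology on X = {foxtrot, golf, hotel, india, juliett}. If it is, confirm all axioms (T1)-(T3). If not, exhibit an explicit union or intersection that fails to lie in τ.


τ is NOT a topology on X.

Axiom (T1): ∅ ∈ τ? Yes; X ∈ τ? Yes.
Axiom (T2/T3): check pairwise unions and intersections of members of τ.
Counterexample for (T2): {india} ∪ {foxtrot, juliett} = {foxtrot, india, juliett} ∉ τ. Therefore τ is NOT a topology.


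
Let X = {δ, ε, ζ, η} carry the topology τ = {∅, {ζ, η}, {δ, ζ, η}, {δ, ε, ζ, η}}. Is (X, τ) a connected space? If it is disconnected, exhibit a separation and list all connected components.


(X, τ) is connected.

Find clopen sets (U ∈ τ with X ∖ U ∈ τ):
  U = ∅, X ∖ U = {δ, ε, ζ, η} — both open, so U is clopen.
  U = {δ, ε, ζ, η}, X ∖ U = ∅ — both open, so U is clopen.
Only trivial clopens (∅ and X) exist, so (X, τ) is connected.
Compute connected components by grouping points that agree on all clopens:
  component: {δ, ε, ζ, η}


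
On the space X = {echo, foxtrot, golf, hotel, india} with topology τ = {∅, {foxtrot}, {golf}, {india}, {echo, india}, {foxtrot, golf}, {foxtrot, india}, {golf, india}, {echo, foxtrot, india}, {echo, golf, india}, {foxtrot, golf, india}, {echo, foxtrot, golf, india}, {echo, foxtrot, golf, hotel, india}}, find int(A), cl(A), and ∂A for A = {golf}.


int(A) = {golf}, cl(A) = {golf, hotel}, ∂A = {hotel}.

Closed sets in (X, τ) are complements of opens:
  closed(X, τ) = {∅, {hotel}, {echo, hotel}, {foxtrot, hotel}, {golf, hotel}, {echo, foxtrot, hotel}, {echo, golf, hotel}, {echo, hotel, india}, {foxtrot, golf, hotel}, {echo, foxtrot, golf, hotel}, {echo, foxtrot, hotel, india}, {echo, golf, hotel, india}, {echo, foxtrot, golf, hotel, india}}.
int(A) = ⋃ {U ∈ τ : U ⊆ A}. Opens contained in A: ∅, {golf}.
Taking the union of these: int(A) = {golf}.
cl(A) = ⋂ {C closed : A ⊆ C}. Closed sets containing A: {golf, hotel}, {echo, golf, hotel}, {foxtrot, golf, hotel}, {echo, foxtrot, golf, hotel}, {echo, golf, hotel, india}, {echo, foxtrot, golf, hotel, india}.
Intersecting these: cl(A) = {golf, hotel}.
∂A = cl(A) ∖ int(A) = {golf, hotel} ∖ {golf} = {hotel}.


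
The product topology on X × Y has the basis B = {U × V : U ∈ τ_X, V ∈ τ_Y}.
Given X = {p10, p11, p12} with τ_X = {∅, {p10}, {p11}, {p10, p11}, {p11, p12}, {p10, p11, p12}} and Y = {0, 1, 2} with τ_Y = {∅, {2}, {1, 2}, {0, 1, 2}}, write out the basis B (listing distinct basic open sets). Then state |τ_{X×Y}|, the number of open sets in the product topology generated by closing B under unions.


Basis B = {∅ × ∅, {p10} × {2}, {p11} × {2}, {p10} × {1, 2}, {p10, p11} × {2}, {p11} × {1, 2}, {p11, p12} × {2}, {p10} × {0, 1, 2}, {p10, p11, p12} × {2}, {p11} × {0, 1, 2}, {p10, p11} × {1, 2}, {p11, p12} × {1, 2}, {p10, p11} × {0, 1, 2}, {p10, p11, p12} × {1, 2}, {p11, p12} × {0, 1, 2}, {p10, p11, p12} × {0, 1, 2}}; |τ_{X×Y}| = 40.

Enumerate products U × V with U ∈ τ_X, V ∈ τ_Y (deduplicated):
  ∅ × ∅ = {} (∅)
  {p10} × {2} = {(p10,2)}
  {p11} × {2} = {(p11,2)}
  {p10} × {1, 2} = {(p10,1), (p10,2)}
  {p10, p11} × {2} = {(p10,2), (p11,2)}
  {p11} × {1, 2} = {(p11,1), (p11,2)}
  {p11, p12} × {2} = {(p11,2), (p12,2)}
  {p10} × {0, 1, 2} = {(p10,0), (p10,1), (p10,2)}
  {p10, p11, p12} × {2} = {(p10,2), (p11,2), (p12,2)}
  {p11} × {0, 1, 2} = {(p11,0), (p11,1), (p11,2)}
  {p10, p11} × {1, 2} = {(p10,1), (p10,2), (p11,1), (p11,2)}
  {p11, p12} × {1, 2} = {(p11,1), (p11,2), (p12,1), (p12,2)}
  {p10, p11} × {0, 1, 2} = {(p10,0), (p10,1), (p10,2), (p11,0), (p11,1), (p11,2)}
  {p10, p11, p12} × {1, 2} = {(p10,1), (p10,2), (p11,1), (p11,2), (p12,1), (p12,2)}
  {p11, p12} × {0, 1, 2} = {(p11,0), (p11,1), (p11,2), (p12,0), (p12,1), (p12,2)}
  {p10, p11, p12} × {0, 1, 2} = {(p10,0), (p10,1), (p10,2), (p11,0), (p11,1), (p11,2), (p12,0), (p12,1), (p12,2)}
These 16 distinct sets form the basis B.
Close under arbitrary unions to get τ_{X×Y}; counting gives |τ_{X×Y}| = 40.


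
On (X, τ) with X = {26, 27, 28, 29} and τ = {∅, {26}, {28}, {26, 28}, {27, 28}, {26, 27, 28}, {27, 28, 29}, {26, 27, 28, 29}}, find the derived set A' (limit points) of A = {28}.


A' = {27, 29}

For each x ∈ X, list the open sets U ∈ τ with x ∈ U, then check whether U ∩ (A ∖ {x}) ≠ ∅ for every such U.
  x = 26: open {26} ∋ x has {26} ∩ (A ∖ {26}) = ∅, so x is NOT a limit point.
  x = 27: opens ∋ x are {27, 28}, {26, 27, 28}, {27, 28, 29}, {26, 27, 28, 29}; each meets A ∖ {27}, so x IS a limit point.
  x = 28: open {28} ∋ x has {28} ∩ (A ∖ {28}) = ∅, so x is NOT a limit point.
  x = 29: opens ∋ x are {27, 28, 29}, {26, 27, 28, 29}; each meets A ∖ {29}, so x IS a limit point.
Collecting: A' = {27, 29}.


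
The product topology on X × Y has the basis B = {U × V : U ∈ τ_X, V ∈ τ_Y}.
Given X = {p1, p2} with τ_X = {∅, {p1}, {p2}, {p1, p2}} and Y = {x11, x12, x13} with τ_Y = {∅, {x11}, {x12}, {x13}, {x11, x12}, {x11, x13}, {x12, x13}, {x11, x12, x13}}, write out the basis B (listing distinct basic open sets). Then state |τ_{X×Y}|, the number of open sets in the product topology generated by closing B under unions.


Basis B = {∅ × ∅, {p1} × {x11}, {p1} × {x12}, {p1} × {x13}, {p2} × {x11}, {p2} × {x12}, {p2} × {x13}, {p1} × {x11, x12}, {p1} × {x11, x13}, {p1, p2} × {x11}, {p1} × {x12, x13}, {p1, p2} × {x12}, {p1, p2} × {x13}, {p2} × {x11, x12}, {p2} × {x11, x13}, {p2} × {x12, x13}, {p1} × {x11, x12, x13}, {p2} × {x11, x12, x13}, {p1, p2} × {x11, x12}, {p1, p2} × {x11, x13}, {p1, p2} × {x12, x13}, {p1, p2} × {x11, x12, x13}}; |τ_{X×Y}| = 64.

Enumerate products U × V with U ∈ τ_X, V ∈ τ_Y (deduplicated):
  ∅ × ∅ = {} (∅)
  {p1} × {x11} = {(p1,x11)}
  {p1} × {x12} = {(p1,x12)}
  {p1} × {x13} = {(p1,x13)}
  {p2} × {x11} = {(p2,x11)}
  {p2} × {x12} = {(p2,x12)}
  {p2} × {x13} = {(p2,x13)}
  {p1} × {x11, x12} = {(p1,x11), (p1,x12)}
  {p1} × {x11, x13} = {(p1,x11), (p1,x13)}
  {p1, p2} × {x11} = {(p1,x11), (p2,x11)}
  {p1} × {x12, x13} = {(p1,x12), (p1,x13)}
  {p1, p2} × {x12} = {(p1,x12), (p2,x12)}
  {p1, p2} × {x13} = {(p1,x13), (p2,x13)}
  {p2} × {x11, x12} = {(p2,x11), (p2,x12)}
  {p2} × {x11, x13} = {(p2,x11), (p2,x13)}
  {p2} × {x12, x13} = {(p2,x12), (p2,x13)}
  {p1} × {x11, x12, x13} = {(p1,x11), (p1,x12), (p1,x13)}
  {p2} × {x11, x12, x13} = {(p2,x11), (p2,x12), (p2,x13)}
  {p1, p2} × {x11, x12} = {(p1,x11), (p1,x12), (p2,x11), (p2,x12)}
  {p1, p2} × {x11, x13} = {(p1,x11), (p1,x13), (p2,x11), (p2,x13)}
  {p1, p2} × {x12, x13} = {(p1,x12), (p1,x13), (p2,x12), (p2,x13)}
  {p1, p2} × {x11, x12, x13} = {(p1,x11), (p1,x12), (p1,x13), (p2,x11), (p2,x12), (p2,x13)}
These 22 distinct sets form the basis B.
Close under arbitrary unions to get τ_{X×Y}; counting gives |τ_{X×Y}| = 64.


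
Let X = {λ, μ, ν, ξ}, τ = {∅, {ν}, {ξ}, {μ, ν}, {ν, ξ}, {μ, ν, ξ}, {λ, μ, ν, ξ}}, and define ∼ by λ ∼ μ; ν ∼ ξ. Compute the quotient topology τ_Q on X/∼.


X/∼ = {[λ=μ], [ν=ξ]}; |τ_Q| = 3.

Equivalence classes: [λ=μ], [ν=ξ].
Quotient map π: X → X/∼ sends λ ↦ [λ=μ], μ ↦ [λ=μ], ν ↦ [ν=ξ], ξ ↦ [ν=ξ].
For each subset V ⊆ X/∼, compute π^{-1}(V) ⊆ X and check whether π^{-1}(V) ∈ τ. V is open in τ_Q iff π^{-1}(V) ∈ τ.
  V = {}: π^{-1}(V) = ∅ ∈ τ ✓.
  V = {[λ=μ]}: π^{-1}(V) = {λ, μ} ∉ τ ✗.
  V = {[ν=ξ]}: π^{-1}(V) = {ν, ξ} ∈ τ ✓.
  V = {[λ=μ], [ν=ξ]}: π^{-1}(V) = {λ, μ, ν, ξ} ∈ τ ✓.
Open sets in the quotient: τ_Q = {{}, {[ν=ξ]}, {[λ=μ], [ν=ξ]}} (3 elements).


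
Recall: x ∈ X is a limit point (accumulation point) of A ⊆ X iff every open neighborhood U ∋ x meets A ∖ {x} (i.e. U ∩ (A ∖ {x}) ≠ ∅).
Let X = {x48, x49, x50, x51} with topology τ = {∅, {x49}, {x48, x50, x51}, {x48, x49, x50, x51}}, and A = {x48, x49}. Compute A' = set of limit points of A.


A' = {x50, x51}

For each x ∈ X, list the open sets U ∈ τ with x ∈ U, then check whether U ∩ (A ∖ {x}) ≠ ∅ for every such U.
  x = x48: open {x48, x50, x51} ∋ x has {x48, x50, x51} ∩ (A ∖ {x48}) = ∅, so x is NOT a limit point.
  x = x49: open {x49} ∋ x has {x49} ∩ (A ∖ {x49}) = ∅, so x is NOT a limit point.
  x = x50: opens ∋ x are {x48, x50, x51}, {x48, x49, x50, x51}; each meets A ∖ {x50}, so x IS a limit point.
  x = x51: opens ∋ x are {x48, x50, x51}, {x48, x49, x50, x51}; each meets A ∖ {x51}, so x IS a limit point.
Collecting: A' = {x50, x51}.


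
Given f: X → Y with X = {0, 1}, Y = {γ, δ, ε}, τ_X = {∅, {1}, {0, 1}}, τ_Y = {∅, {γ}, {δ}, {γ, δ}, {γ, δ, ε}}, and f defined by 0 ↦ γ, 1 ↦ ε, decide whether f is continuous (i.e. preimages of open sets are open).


f is NOT continuous.

Compute f^{-1}(U) for each U ∈ τ_Y:
  U = ∅: f^{-1}(U) = ∅ ∈ τ_X ✓.
  U = {γ}: f^{-1}(U) = {0} ∉ τ_X ✗.
  U = {δ}: f^{-1}(U) = ∅ ∈ τ_X ✓.
  U = {γ, δ}: f^{-1}(U) = {0} ∉ τ_X ✗.
  U = {γ, δ, ε}: f^{-1}(U) = {0, 1} ∈ τ_X ✓.
Found U = {γ} with f^{-1}(U) = {0} not in τ_X. Therefore f is NOT continuous.


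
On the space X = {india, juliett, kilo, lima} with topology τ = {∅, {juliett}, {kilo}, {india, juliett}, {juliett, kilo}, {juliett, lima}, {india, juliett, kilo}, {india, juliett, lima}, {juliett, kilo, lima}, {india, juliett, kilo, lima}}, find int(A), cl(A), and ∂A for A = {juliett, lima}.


int(A) = {juliett, lima}, cl(A) = {india, juliett, lima}, ∂A = {india}.

Closed sets in (X, τ) are complements of opens:
  closed(X, τ) = {∅, {india}, {kilo}, {lima}, {india, kilo}, {india, lima}, {kilo, lima}, {india, juliett, lima}, {india, kilo, lima}, {india, juliett, kilo, lima}}.
int(A) = ⋃ {U ∈ τ : U ⊆ A}. Opens contained in A: ∅, {juliett}, {juliett, lima}.
Taking the union of these: int(A) = {juliett, lima}.
cl(A) = ⋂ {C closed : A ⊆ C}. Closed sets containing A: {india, juliett, lima}, {india, juliett, kilo, lima}.
Intersecting these: cl(A) = {india, juliett, lima}.
∂A = cl(A) ∖ int(A) = {india, juliett, lima} ∖ {juliett, lima} = {india}.


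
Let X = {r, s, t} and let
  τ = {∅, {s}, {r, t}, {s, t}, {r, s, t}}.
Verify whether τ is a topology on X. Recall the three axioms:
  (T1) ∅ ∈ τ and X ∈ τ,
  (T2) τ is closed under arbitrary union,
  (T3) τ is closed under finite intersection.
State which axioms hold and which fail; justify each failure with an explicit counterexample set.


τ is NOT a topology on X.

Axiom (T1): ∅ ∈ τ? Yes; X ∈ τ? Yes.
Axiom (T2/T3): check pairwise unions and intersections of members of τ.
Counterexample for (T3): {r, t} ∩ {s, t} = {t} ∉ τ. Therefore τ is NOT a topology.


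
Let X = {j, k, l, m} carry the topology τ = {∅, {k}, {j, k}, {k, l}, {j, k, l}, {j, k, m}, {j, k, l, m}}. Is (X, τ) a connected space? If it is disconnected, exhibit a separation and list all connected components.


(X, τ) is connected.

Find clopen sets (U ∈ τ with X ∖ U ∈ τ):
  U = ∅, X ∖ U = {j, k, l, m} — both open, so U is clopen.
  U = {j, k, l, m}, X ∖ U = ∅ — both open, so U is clopen.
Only trivial clopens (∅ and X) exist, so (X, τ) is connected.
Compute connected components by grouping points that agree on all clopens:
  component: {j, k, l, m}


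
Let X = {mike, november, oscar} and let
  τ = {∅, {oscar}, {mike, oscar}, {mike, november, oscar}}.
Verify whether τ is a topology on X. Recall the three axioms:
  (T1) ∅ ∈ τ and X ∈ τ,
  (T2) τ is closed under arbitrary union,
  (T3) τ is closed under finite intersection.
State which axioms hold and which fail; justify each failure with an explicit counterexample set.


τ IS a topology on X.

Axiom (T1): ∅ ∈ τ? Yes; X ∈ τ? Yes.
Axiom (T2/T3): check pairwise unions and intersections of members of τ.
All pairwise intersections and unions checked — each lies in τ. Therefore τ satisfies (T1), (T2), (T3): it IS a topology on X.


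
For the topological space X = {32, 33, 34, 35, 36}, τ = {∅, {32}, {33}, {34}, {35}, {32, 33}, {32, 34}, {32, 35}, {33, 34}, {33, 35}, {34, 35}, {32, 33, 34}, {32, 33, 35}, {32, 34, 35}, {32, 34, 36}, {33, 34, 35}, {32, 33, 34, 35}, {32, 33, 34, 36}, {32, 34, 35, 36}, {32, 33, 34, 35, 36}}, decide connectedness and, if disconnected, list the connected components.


(X, τ) is disconnected; components = [{33}, {35}, {32, 34, 36}].

Find clopen sets (U ∈ τ with X ∖ U ∈ τ):
  U = ∅, X ∖ U = {32, 33, 34, 35, 36} — both open, so U is clopen.
  U = {33}, X ∖ U = {32, 34, 35, 36} — both open, so U is clopen.
  U = {35}, X ∖ U = {32, 33, 34, 36} — both open, so U is clopen.
  U = {33, 35}, X ∖ U = {32, 34, 36} — both open, so U is clopen.
  U = {32, 34, 36}, X ∖ U = {33, 35} — both open, so U is clopen.
  U = {32, 33, 34, 36}, X ∖ U = {35} — both open, so U is clopen.
  U = {32, 34, 35, 36}, X ∖ U = {33} — both open, so U is clopen.
  U = {32, 33, 34, 35, 36}, X ∖ U = ∅ — both open, so U is clopen.
Nontrivial clopen(s) exist: e.g. {33}. So (X, τ) is disconnected.
Compute connected components by grouping points that agree on all clopens:
  component: {33}
  component: {35}
  component: {32, 34, 36}


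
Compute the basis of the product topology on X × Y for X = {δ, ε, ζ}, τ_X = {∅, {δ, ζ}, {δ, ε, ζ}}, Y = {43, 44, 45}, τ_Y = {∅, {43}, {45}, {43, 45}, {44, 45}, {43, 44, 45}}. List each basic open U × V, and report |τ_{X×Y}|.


Basis B = {∅ × ∅, {δ, ζ} × {43}, {δ, ζ} × {45}, {δ, ε, ζ} × {43}, {δ, ε, ζ} × {45}, {δ, ζ} × {43, 45}, {δ, ζ} × {44, 45}, {δ, ζ} × {43, 44, 45}, {δ, ε, ζ} × {43, 45}, {δ, ε, ζ} × {44, 45}, {δ, ε, ζ} × {43, 44, 45}}; |τ_{X×Y}| = 18.

Enumerate products U × V with U ∈ τ_X, V ∈ τ_Y (deduplicated):
  ∅ × ∅ = {} (∅)
  {δ, ζ} × {43} = {(δ,43), (ζ,43)}
  {δ, ζ} × {45} = {(δ,45), (ζ,45)}
  {δ, ε, ζ} × {43} = {(δ,43), (ε,43), (ζ,43)}
  {δ, ε, ζ} × {45} = {(δ,45), (ε,45), (ζ,45)}
  {δ, ζ} × {43, 45} = {(δ,43), (δ,45), (ζ,43), (ζ,45)}
  {δ, ζ} × {44, 45} = {(δ,44), (δ,45), (ζ,44), (ζ,45)}
  {δ, ζ} × {43, 44, 45} = {(δ,43), (δ,44), (δ,45), (ζ,43), (ζ,44), (ζ,45)}
  {δ, ε, ζ} × {43, 45} = {(δ,43), (δ,45), (ε,43), (ε,45), (ζ,43), (ζ,45)}
  {δ, ε, ζ} × {44, 45} = {(δ,44), (δ,45), (ε,44), (ε,45), (ζ,44), (ζ,45)}
  {δ, ε, ζ} × {43, 44, 45} = {(δ,43), (δ,44), (δ,45), (ε,43), (ε,44), (ε,45), (ζ,43), (ζ,44), (ζ,45)}
These 11 distinct sets form the basis B.
Close under arbitrary unions to get τ_{X×Y}; counting gives |τ_{X×Y}| = 18.


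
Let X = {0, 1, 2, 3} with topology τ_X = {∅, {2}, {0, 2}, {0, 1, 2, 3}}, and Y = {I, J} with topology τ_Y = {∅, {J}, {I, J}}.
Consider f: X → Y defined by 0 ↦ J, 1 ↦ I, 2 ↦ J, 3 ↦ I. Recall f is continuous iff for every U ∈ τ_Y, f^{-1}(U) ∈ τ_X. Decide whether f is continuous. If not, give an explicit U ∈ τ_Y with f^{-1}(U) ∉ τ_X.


f IS continuous.

Compute f^{-1}(U) for each U ∈ τ_Y:
  U = ∅: f^{-1}(U) = ∅ ∈ τ_X ✓.
  U = {J}: f^{-1}(U) = {0, 2} ∈ τ_X ✓.
  U = {I, J}: f^{-1}(U) = {0, 1, 2, 3} ∈ τ_X ✓.
Every preimage lies in τ_X, so f IS continuous.


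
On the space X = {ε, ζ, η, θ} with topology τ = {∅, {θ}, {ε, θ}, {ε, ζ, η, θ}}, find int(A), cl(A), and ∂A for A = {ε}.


int(A) = ∅, cl(A) = {ε, ζ, η}, ∂A = {ε, ζ, η}.

Closed sets in (X, τ) are complements of opens:
  closed(X, τ) = {∅, {ζ, η}, {ε, ζ, η}, {ε, ζ, η, θ}}.
int(A) = ⋃ {U ∈ τ : U ⊆ A}. Opens contained in A: ∅.
Taking the union of these: int(A) = ∅.
cl(A) = ⋂ {C closed : A ⊆ C}. Closed sets containing A: {ε, ζ, η}, {ε, ζ, η, θ}.
Intersecting these: cl(A) = {ε, ζ, η}.
∂A = cl(A) ∖ int(A) = {ε, ζ, η} ∖ ∅ = {ε, ζ, η}.


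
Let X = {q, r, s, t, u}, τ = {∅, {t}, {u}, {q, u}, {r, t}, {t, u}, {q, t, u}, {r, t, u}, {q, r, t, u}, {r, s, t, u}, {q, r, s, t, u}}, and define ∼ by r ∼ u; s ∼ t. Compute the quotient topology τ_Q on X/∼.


X/∼ = {[q], [r=u], [s=t]}; |τ_Q| = 3.

Equivalence classes: [q], [r=u], [s=t].
Quotient map π: X → X/∼ sends q ↦ [q], r ↦ [r=u], s ↦ [s=t], t ↦ [s=t], u ↦ [r=u].
For each subset V ⊆ X/∼, compute π^{-1}(V) ⊆ X and check whether π^{-1}(V) ∈ τ. V is open in τ_Q iff π^{-1}(V) ∈ τ.
  V = {}: π^{-1}(V) = ∅ ∈ τ ✓.
  V = {[q]}: π^{-1}(V) = {q} ∉ τ ✗.
  V = {[r=u]}: π^{-1}(V) = {r, u} ∉ τ ✗.
  V = {[q], [r=u]}: π^{-1}(V) = {q, r, u} ∉ τ ✗.
  V = {[s=t]}: π^{-1}(V) = {s, t} ∉ τ ✗.
  V = {[q], [s=t]}: π^{-1}(V) = {q, s, t} ∉ τ ✗.
  V = {[r=u], [s=t]}: π^{-1}(V) = {r, s, t, u} ∈ τ ✓.
  V = {[q], [r=u], [s=t]}: π^{-1}(V) = {q, r, s, t, u} ∈ τ ✓.
Open sets in the quotient: τ_Q = {{}, {[r=u], [s=t]}, {[q], [r=u], [s=t]}} (3 elements).


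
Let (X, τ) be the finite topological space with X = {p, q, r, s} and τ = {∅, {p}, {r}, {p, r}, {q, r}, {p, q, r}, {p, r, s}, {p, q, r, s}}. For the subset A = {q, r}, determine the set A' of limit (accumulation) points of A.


A' = {q, s}

For each x ∈ X, list the open sets U ∈ τ with x ∈ U, then check whether U ∩ (A ∖ {x}) ≠ ∅ for every such U.
  x = p: open {p} ∋ x has {p} ∩ (A ∖ {p}) = ∅, so x is NOT a limit point.
  x = q: opens ∋ x are {q, r}, {p, q, r}, {p, q, r, s}; each meets A ∖ {q}, so x IS a limit point.
  x = r: open {r} ∋ x has {r} ∩ (A ∖ {r}) = ∅, so x is NOT a limit point.
  x = s: opens ∋ x are {p, r, s}, {p, q, r, s}; each meets A ∖ {s}, so x IS a limit point.
Collecting: A' = {q, s}.


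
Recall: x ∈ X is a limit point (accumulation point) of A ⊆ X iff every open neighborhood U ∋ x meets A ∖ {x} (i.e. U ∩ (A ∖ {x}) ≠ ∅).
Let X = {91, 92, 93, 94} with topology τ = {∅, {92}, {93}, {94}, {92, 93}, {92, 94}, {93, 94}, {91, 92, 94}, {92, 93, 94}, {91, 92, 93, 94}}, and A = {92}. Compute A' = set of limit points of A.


A' = {91}

For each x ∈ X, list the open sets U ∈ τ with x ∈ U, then check whether U ∩ (A ∖ {x}) ≠ ∅ for every such U.
  x = 91: opens ∋ x are {91, 92, 94}, {91, 92, 93, 94}; each meets A ∖ {91}, so x IS a limit point.
  x = 92: open {92} ∋ x has {92} ∩ (A ∖ {92}) = ∅, so x is NOT a limit point.
  x = 93: open {93} ∋ x has {93} ∩ (A ∖ {93}) = ∅, so x is NOT a limit point.
  x = 94: open {94} ∋ x has {94} ∩ (A ∖ {94}) = ∅, so x is NOT a limit point.
Collecting: A' = {91}.


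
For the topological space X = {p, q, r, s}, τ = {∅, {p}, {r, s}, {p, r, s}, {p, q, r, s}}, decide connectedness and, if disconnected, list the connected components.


(X, τ) is connected.

Find clopen sets (U ∈ τ with X ∖ U ∈ τ):
  U = ∅, X ∖ U = {p, q, r, s} — both open, so U is clopen.
  U = {p, q, r, s}, X ∖ U = ∅ — both open, so U is clopen.
Only trivial clopens (∅ and X) exist, so (X, τ) is connected.
Compute connected components by grouping points that agree on all clopens:
  component: {p, q, r, s}


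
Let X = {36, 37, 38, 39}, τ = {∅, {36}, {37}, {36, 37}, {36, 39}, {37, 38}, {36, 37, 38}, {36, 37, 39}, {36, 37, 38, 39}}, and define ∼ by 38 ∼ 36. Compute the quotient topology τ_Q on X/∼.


X/∼ = {[36=38], [37], [39]}; |τ_Q| = 4.

Equivalence classes: [36=38], [37], [39].
Quotient map π: X → X/∼ sends 36 ↦ [36=38], 37 ↦ [37], 38 ↦ [36=38], 39 ↦ [39].
For each subset V ⊆ X/∼, compute π^{-1}(V) ⊆ X and check whether π^{-1}(V) ∈ τ. V is open in τ_Q iff π^{-1}(V) ∈ τ.
  V = {}: π^{-1}(V) = ∅ ∈ τ ✓.
  V = {[36=38]}: π^{-1}(V) = {36, 38} ∉ τ ✗.
  V = {[37]}: π^{-1}(V) = {37} ∈ τ ✓.
  V = {[36=38], [37]}: π^{-1}(V) = {36, 37, 38} ∈ τ ✓.
  V = {[39]}: π^{-1}(V) = {39} ∉ τ ✗.
  V = {[36=38], [39]}: π^{-1}(V) = {36, 38, 39} ∉ τ ✗.
  V = {[37], [39]}: π^{-1}(V) = {37, 39} ∉ τ ✗.
  V = {[36=38], [37], [39]}: π^{-1}(V) = {36, 37, 38, 39} ∈ τ ✓.
Open sets in the quotient: τ_Q = {{}, {[37]}, {[36=38], [37]}, {[36=38], [37], [39]}} (4 elements).


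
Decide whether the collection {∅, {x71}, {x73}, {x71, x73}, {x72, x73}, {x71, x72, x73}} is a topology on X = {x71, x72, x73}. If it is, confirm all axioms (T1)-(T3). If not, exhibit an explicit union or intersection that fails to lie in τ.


τ IS a topology on X.

Axiom (T1): ∅ ∈ τ? Yes; X ∈ τ? Yes.
Axiom (T2/T3): check pairwise unions and intersections of members of τ.
All pairwise intersections and unions checked — each lies in τ. Therefore τ satisfies (T1), (T2), (T3): it IS a topology on X.


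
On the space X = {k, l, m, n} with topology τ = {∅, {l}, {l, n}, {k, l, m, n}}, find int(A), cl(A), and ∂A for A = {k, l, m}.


int(A) = {l}, cl(A) = {k, l, m, n}, ∂A = {k, m, n}.

Closed sets in (X, τ) are complements of opens:
  closed(X, τ) = {∅, {k, m}, {k, m, n}, {k, l, m, n}}.
int(A) = ⋃ {U ∈ τ : U ⊆ A}. Opens contained in A: ∅, {l}.
Taking the union of these: int(A) = {l}.
cl(A) = ⋂ {C closed : A ⊆ C}. Closed sets containing A: {k, l, m, n}.
Intersecting these: cl(A) = {k, l, m, n}.
∂A = cl(A) ∖ int(A) = {k, l, m, n} ∖ {l} = {k, m, n}.


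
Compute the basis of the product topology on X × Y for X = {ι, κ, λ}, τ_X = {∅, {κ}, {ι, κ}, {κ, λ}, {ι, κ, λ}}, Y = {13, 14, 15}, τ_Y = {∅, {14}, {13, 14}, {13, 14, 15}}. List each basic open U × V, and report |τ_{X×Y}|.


Basis B = {∅ × ∅, {κ} × {14}, {ι, κ} × {14}, {κ} × {13, 14}, {κ, λ} × {14}, {ι, κ, λ} × {14}, {κ} × {13, 14, 15}, {ι, κ} × {13, 14}, {κ, λ} × {13, 14}, {ι, κ} × {13, 14, 15}, {ι, κ, λ} × {13, 14}, {κ, λ} × {13, 14, 15}, {ι, κ, λ} × {13, 14, 15}}; |τ_{X×Y}| = 30.

Enumerate products U × V with U ∈ τ_X, V ∈ τ_Y (deduplicated):
  ∅ × ∅ = {} (∅)
  {κ} × {14} = {(κ,14)}
  {ι, κ} × {14} = {(ι,14), (κ,14)}
  {κ} × {13, 14} = {(κ,13), (κ,14)}
  {κ, λ} × {14} = {(κ,14), (λ,14)}
  {ι, κ, λ} × {14} = {(ι,14), (κ,14), (λ,14)}
  {κ} × {13, 14, 15} = {(κ,13), (κ,14), (κ,15)}
  {ι, κ} × {13, 14} = {(ι,13), (ι,14), (κ,13), (κ,14)}
  {κ, λ} × {13, 14} = {(κ,13), (κ,14), (λ,13), (λ,14)}
  {ι, κ} × {13, 14, 15} = {(ι,13), (ι,14), (ι,15), (κ,13), (κ,14), (κ,15)}
  {ι, κ, λ} × {13, 14} = {(ι,13), (ι,14), (κ,13), (κ,14), (λ,13), (λ,14)}
  {κ, λ} × {13, 14, 15} = {(κ,13), (κ,14), (κ,15), (λ,13), (λ,14), (λ,15)}
  {ι, κ, λ} × {13, 14, 15} = {(ι,13), (ι,14), (ι,15), (κ,13), (κ,14), (κ,15), (λ,13), (λ,14), (λ,15)}
These 13 distinct sets form the basis B.
Close under arbitrary unions to get τ_{X×Y}; counting gives |τ_{X×Y}| = 30.


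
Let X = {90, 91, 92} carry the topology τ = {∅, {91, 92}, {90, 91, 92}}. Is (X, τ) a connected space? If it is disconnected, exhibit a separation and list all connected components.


(X, τ) is connected.

Find clopen sets (U ∈ τ with X ∖ U ∈ τ):
  U = ∅, X ∖ U = {90, 91, 92} — both open, so U is clopen.
  U = {90, 91, 92}, X ∖ U = ∅ — both open, so U is clopen.
Only trivial clopens (∅ and X) exist, so (X, τ) is connected.
Compute connected components by grouping points that agree on all clopens:
  component: {90, 91, 92}


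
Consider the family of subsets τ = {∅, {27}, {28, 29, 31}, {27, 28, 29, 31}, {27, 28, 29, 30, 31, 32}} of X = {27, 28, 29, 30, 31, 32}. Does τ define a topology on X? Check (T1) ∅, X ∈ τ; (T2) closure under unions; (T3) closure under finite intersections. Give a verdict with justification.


τ IS a topology on X.

Axiom (T1): ∅ ∈ τ? Yes; X ∈ τ? Yes.
Axiom (T2/T3): check pairwise unions and intersections of members of τ.
All pairwise intersections and unions checked — each lies in τ. Therefore τ satisfies (T1), (T2), (T3): it IS a topology on X.


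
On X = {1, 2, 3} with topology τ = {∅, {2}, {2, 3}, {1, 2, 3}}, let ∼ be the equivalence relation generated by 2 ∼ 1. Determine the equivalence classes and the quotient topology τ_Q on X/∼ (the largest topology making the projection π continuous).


X/∼ = {[1=2], [3]}; |τ_Q| = 2.

Equivalence classes: [1=2], [3].
Quotient map π: X → X/∼ sends 1 ↦ [1=2], 2 ↦ [1=2], 3 ↦ [3].
For each subset V ⊆ X/∼, compute π^{-1}(V) ⊆ X and check whether π^{-1}(V) ∈ τ. V is open in τ_Q iff π^{-1}(V) ∈ τ.
  V = {}: π^{-1}(V) = ∅ ∈ τ ✓.
  V = {[1=2]}: π^{-1}(V) = {1, 2} ∉ τ ✗.
  V = {[3]}: π^{-1}(V) = {3} ∉ τ ✗.
  V = {[1=2], [3]}: π^{-1}(V) = {1, 2, 3} ∈ τ ✓.
Open sets in the quotient: τ_Q = {{}, {[1=2], [3]}} (2 elements).


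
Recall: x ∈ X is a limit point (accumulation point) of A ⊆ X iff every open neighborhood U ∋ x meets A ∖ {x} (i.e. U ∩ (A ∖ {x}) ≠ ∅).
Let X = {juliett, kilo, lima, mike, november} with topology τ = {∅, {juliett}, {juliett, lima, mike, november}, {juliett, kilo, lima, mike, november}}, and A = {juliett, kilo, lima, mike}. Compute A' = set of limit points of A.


A' = {kilo, lima, mike, november}

For each x ∈ X, list the open sets U ∈ τ with x ∈ U, then check whether U ∩ (A ∖ {x}) ≠ ∅ for every such U.
  x = juliett: open {juliett} ∋ x has {juliett} ∩ (A ∖ {juliett}) = ∅, so x is NOT a limit point.
  x = kilo: opens ∋ x are {juliett, kilo, lima, mike, november}; each meets A ∖ {kilo}, so x IS a limit point.
  x = lima: opens ∋ x are {juliett, lima, mike, november}, {juliett, kilo, lima, mike, november}; each meets A ∖ {lima}, so x IS a limit point.
  x = mike: opens ∋ x are {juliett, lima, mike, november}, {juliett, kilo, lima, mike, november}; each meets A ∖ {mike}, so x IS a limit point.
  x = november: opens ∋ x are {juliett, lima, mike, november}, {juliett, kilo, lima, mike, november}; each meets A ∖ {november}, so x IS a limit point.
Collecting: A' = {kilo, lima, mike, november}.


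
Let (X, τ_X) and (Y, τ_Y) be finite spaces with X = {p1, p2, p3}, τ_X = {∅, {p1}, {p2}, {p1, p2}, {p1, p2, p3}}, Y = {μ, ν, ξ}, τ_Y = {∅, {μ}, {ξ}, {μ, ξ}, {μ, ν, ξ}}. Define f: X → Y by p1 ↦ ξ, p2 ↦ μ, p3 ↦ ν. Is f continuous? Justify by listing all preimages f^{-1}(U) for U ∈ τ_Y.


f IS continuous.

Compute f^{-1}(U) for each U ∈ τ_Y:
  U = ∅: f^{-1}(U) = ∅ ∈ τ_X ✓.
  U = {μ}: f^{-1}(U) = {p2} ∈ τ_X ✓.
  U = {ξ}: f^{-1}(U) = {p1} ∈ τ_X ✓.
  U = {μ, ξ}: f^{-1}(U) = {p1, p2} ∈ τ_X ✓.
  U = {μ, ν, ξ}: f^{-1}(U) = {p1, p2, p3} ∈ τ_X ✓.
Every preimage lies in τ_X, so f IS continuous.


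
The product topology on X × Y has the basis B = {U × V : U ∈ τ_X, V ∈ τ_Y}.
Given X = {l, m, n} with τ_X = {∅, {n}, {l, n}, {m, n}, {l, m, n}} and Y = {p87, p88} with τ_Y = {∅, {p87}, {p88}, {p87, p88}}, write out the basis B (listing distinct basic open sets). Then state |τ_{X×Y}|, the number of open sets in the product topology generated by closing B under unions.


Basis B = {∅ × ∅, {n} × {p87}, {n} × {p88}, {l, n} × {p87}, {l, n} × {p88}, {m, n} × {p87}, {m, n} × {p88}, {n} × {p87, p88}, {l, m, n} × {p87}, {l, m, n} × {p88}, {l, n} × {p87, p88}, {m, n} × {p87, p88}, {l, m, n} × {p87, p88}}; |τ_{X×Y}| = 25.

Enumerate products U × V with U ∈ τ_X, V ∈ τ_Y (deduplicated):
  ∅ × ∅ = {} (∅)
  {n} × {p87} = {(n,p87)}
  {n} × {p88} = {(n,p88)}
  {l, n} × {p87} = {(l,p87), (n,p87)}
  {l, n} × {p88} = {(l,p88), (n,p88)}
  {m, n} × {p87} = {(m,p87), (n,p87)}
  {m, n} × {p88} = {(m,p88), (n,p88)}
  {n} × {p87, p88} = {(n,p87), (n,p88)}
  {l, m, n} × {p87} = {(l,p87), (m,p87), (n,p87)}
  {l, m, n} × {p88} = {(l,p88), (m,p88), (n,p88)}
  {l, n} × {p87, p88} = {(l,p87), (l,p88), (n,p87), (n,p88)}
  {m, n} × {p87, p88} = {(m,p87), (m,p88), (n,p87), (n,p88)}
  {l, m, n} × {p87, p88} = {(l,p87), (l,p88), (m,p87), (m,p88), (n,p87), (n,p88)}
These 13 distinct sets form the basis B.
Close under arbitrary unions to get τ_{X×Y}; counting gives |τ_{X×Y}| = 25.


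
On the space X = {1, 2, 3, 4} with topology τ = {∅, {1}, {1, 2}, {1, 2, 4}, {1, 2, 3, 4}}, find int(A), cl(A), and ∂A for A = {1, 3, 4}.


int(A) = {1}, cl(A) = {1, 2, 3, 4}, ∂A = {2, 3, 4}.

Closed sets in (X, τ) are complements of opens:
  closed(X, τ) = {∅, {3}, {3, 4}, {2, 3, 4}, {1, 2, 3, 4}}.
int(A) = ⋃ {U ∈ τ : U ⊆ A}. Opens contained in A: ∅, {1}.
Taking the union of these: int(A) = {1}.
cl(A) = ⋂ {C closed : A ⊆ C}. Closed sets containing A: {1, 2, 3, 4}.
Intersecting these: cl(A) = {1, 2, 3, 4}.
∂A = cl(A) ∖ int(A) = {1, 2, 3, 4} ∖ {1} = {2, 3, 4}.


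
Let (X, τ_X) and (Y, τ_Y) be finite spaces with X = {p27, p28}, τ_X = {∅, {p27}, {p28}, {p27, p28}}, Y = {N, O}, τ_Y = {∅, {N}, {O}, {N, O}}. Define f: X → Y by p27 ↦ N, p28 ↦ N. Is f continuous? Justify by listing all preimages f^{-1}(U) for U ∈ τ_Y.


f IS continuous.

Compute f^{-1}(U) for each U ∈ τ_Y:
  U = ∅: f^{-1}(U) = ∅ ∈ τ_X ✓.
  U = {N}: f^{-1}(U) = {p27, p28} ∈ τ_X ✓.
  U = {O}: f^{-1}(U) = ∅ ∈ τ_X ✓.
  U = {N, O}: f^{-1}(U) = {p27, p28} ∈ τ_X ✓.
Every preimage lies in τ_X, so f IS continuous.


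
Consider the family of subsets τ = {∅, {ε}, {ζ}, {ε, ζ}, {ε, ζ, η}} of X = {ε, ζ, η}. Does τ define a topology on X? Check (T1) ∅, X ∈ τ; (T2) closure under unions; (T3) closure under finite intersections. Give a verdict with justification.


τ IS a topology on X.

Axiom (T1): ∅ ∈ τ? Yes; X ∈ τ? Yes.
Axiom (T2/T3): check pairwise unions and intersections of members of τ.
All pairwise intersections and unions checked — each lies in τ. Therefore τ satisfies (T1), (T2), (T3): it IS a topology on X.


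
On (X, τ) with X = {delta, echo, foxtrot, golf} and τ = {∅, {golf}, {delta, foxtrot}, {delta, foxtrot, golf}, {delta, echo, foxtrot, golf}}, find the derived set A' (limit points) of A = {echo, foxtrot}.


A' = {delta, echo}

For each x ∈ X, list the open sets U ∈ τ with x ∈ U, then check whether U ∩ (A ∖ {x}) ≠ ∅ for every such U.
  x = delta: opens ∋ x are {delta, foxtrot}, {delta, foxtrot, golf}, {delta, echo, foxtrot, golf}; each meets A ∖ {delta}, so x IS a limit point.
  x = echo: opens ∋ x are {delta, echo, foxtrot, golf}; each meets A ∖ {echo}, so x IS a limit point.
  x = foxtrot: open {delta, foxtrot} ∋ x has {delta, foxtrot} ∩ (A ∖ {foxtrot}) = ∅, so x is NOT a limit point.
  x = golf: open {golf} ∋ x has {golf} ∩ (A ∖ {golf}) = ∅, so x is NOT a limit point.
Collecting: A' = {delta, echo}.


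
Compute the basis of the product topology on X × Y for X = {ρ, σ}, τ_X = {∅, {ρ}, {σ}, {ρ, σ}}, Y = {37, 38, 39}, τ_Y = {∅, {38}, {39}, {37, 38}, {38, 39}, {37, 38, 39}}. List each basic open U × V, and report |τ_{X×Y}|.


Basis B = {∅ × ∅, {ρ} × {38}, {ρ} × {39}, {σ} × {38}, {σ} × {39}, {ρ} × {37, 38}, {ρ} × {38, 39}, {ρ, σ} × {38}, {ρ, σ} × {39}, {σ} × {37, 38}, {σ} × {38, 39}, {ρ} × {37, 38, 39}, {σ} × {37, 38, 39}, {ρ, σ} × {37, 38}, {ρ, σ} × {38, 39}, {ρ, σ} × {37, 38, 39}}; |τ_{X×Y}| = 36.

Enumerate products U × V with U ∈ τ_X, V ∈ τ_Y (deduplicated):
  ∅ × ∅ = {} (∅)
  {ρ} × {38} = {(ρ,38)}
  {ρ} × {39} = {(ρ,39)}
  {σ} × {38} = {(σ,38)}
  {σ} × {39} = {(σ,39)}
  {ρ} × {37, 38} = {(ρ,37), (ρ,38)}
  {ρ} × {38, 39} = {(ρ,38), (ρ,39)}
  {ρ, σ} × {38} = {(ρ,38), (σ,38)}
  {ρ, σ} × {39} = {(ρ,39), (σ,39)}
  {σ} × {37, 38} = {(σ,37), (σ,38)}
  {σ} × {38, 39} = {(σ,38), (σ,39)}
  {ρ} × {37, 38, 39} = {(ρ,37), (ρ,38), (ρ,39)}
  {σ} × {37, 38, 39} = {(σ,37), (σ,38), (σ,39)}
  {ρ, σ} × {37, 38} = {(ρ,37), (ρ,38), (σ,37), (σ,38)}
  {ρ, σ} × {38, 39} = {(ρ,38), (ρ,39), (σ,38), (σ,39)}
  {ρ, σ} × {37, 38, 39} = {(ρ,37), (ρ,38), (ρ,39), (σ,37), (σ,38), (σ,39)}
These 16 distinct sets form the basis B.
Close under arbitrary unions to get τ_{X×Y}; counting gives |τ_{X×Y}| = 36.


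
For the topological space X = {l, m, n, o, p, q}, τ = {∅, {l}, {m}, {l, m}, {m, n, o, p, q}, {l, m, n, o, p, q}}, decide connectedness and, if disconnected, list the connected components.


(X, τ) is disconnected; components = [{l}, {m, n, o, p, q}].

Find clopen sets (U ∈ τ with X ∖ U ∈ τ):
  U = ∅, X ∖ U = {l, m, n, o, p, q} — both open, so U is clopen.
  U = {l}, X ∖ U = {m, n, o, p, q} — both open, so U is clopen.
  U = {m, n, o, p, q}, X ∖ U = {l} — both open, so U is clopen.
  U = {l, m, n, o, p, q}, X ∖ U = ∅ — both open, so U is clopen.
Nontrivial clopen(s) exist: e.g. {m, n, o, p, q}. So (X, τ) is disconnected.
Compute connected components by grouping points that agree on all clopens:
  component: {l}
  component: {m, n, o, p, q}


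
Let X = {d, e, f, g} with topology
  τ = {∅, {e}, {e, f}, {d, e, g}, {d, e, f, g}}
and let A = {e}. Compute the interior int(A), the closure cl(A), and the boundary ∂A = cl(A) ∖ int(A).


int(A) = {e}, cl(A) = {d, e, f, g}, ∂A = {d, f, g}.

Closed sets in (X, τ) are complements of opens:
  closed(X, τ) = {∅, {f}, {d, g}, {d, f, g}, {d, e, f, g}}.
int(A) = ⋃ {U ∈ τ : U ⊆ A}. Opens contained in A: ∅, {e}.
Taking the union of these: int(A) = {e}.
cl(A) = ⋂ {C closed : A ⊆ C}. Closed sets containing A: {d, e, f, g}.
Intersecting these: cl(A) = {d, e, f, g}.
∂A = cl(A) ∖ int(A) = {d, e, f, g} ∖ {e} = {d, f, g}.


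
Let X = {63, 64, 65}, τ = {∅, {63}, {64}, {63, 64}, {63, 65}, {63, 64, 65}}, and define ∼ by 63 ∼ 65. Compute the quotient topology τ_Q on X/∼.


X/∼ = {[63=65], [64]}; |τ_Q| = 4.

Equivalence classes: [63=65], [64].
Quotient map π: X → X/∼ sends 63 ↦ [63=65], 64 ↦ [64], 65 ↦ [63=65].
For each subset V ⊆ X/∼, compute π^{-1}(V) ⊆ X and check whether π^{-1}(V) ∈ τ. V is open in τ_Q iff π^{-1}(V) ∈ τ.
  V = {}: π^{-1}(V) = ∅ ∈ τ ✓.
  V = {[63=65]}: π^{-1}(V) = {63, 65} ∈ τ ✓.
  V = {[64]}: π^{-1}(V) = {64} ∈ τ ✓.
  V = {[63=65], [64]}: π^{-1}(V) = {63, 64, 65} ∈ τ ✓.
Open sets in the quotient: τ_Q = {{}, {[63=65]}, {[64]}, {[63=65], [64]}} (4 elements).


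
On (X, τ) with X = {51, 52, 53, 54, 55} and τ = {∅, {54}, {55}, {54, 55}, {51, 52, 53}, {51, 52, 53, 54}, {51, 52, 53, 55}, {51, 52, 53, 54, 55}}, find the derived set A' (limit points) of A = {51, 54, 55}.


A' = {52, 53}

For each x ∈ X, list the open sets U ∈ τ with x ∈ U, then check whether U ∩ (A ∖ {x}) ≠ ∅ for every such U.
  x = 51: open {51, 52, 53} ∋ x has {51, 52, 53} ∩ (A ∖ {51}) = ∅, so x is NOT a limit point.
  x = 52: opens ∋ x are {51, 52, 53}, {51, 52, 53, 54}, {51, 52, 53, 55}, {51, 52, 53, 54, 55}; each meets A ∖ {52}, so x IS a limit point.
  x = 53: opens ∋ x are {51, 52, 53}, {51, 52, 53, 54}, {51, 52, 53, 55}, {51, 52, 53, 54, 55}; each meets A ∖ {53}, so x IS a limit point.
  x = 54: open {54} ∋ x has {54} ∩ (A ∖ {54}) = ∅, so x is NOT a limit point.
  x = 55: open {55} ∋ x has {55} ∩ (A ∖ {55}) = ∅, so x is NOT a limit point.
Collecting: A' = {52, 53}.


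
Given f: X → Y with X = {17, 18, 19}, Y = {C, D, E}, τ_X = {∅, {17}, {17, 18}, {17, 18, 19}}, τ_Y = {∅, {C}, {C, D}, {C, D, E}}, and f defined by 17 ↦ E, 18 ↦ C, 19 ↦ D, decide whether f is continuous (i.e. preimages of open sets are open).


f is NOT continuous.

Compute f^{-1}(U) for each U ∈ τ_Y:
  U = ∅: f^{-1}(U) = ∅ ∈ τ_X ✓.
  U = {C}: f^{-1}(U) = {18} ∉ τ_X ✗.
  U = {C, D}: f^{-1}(U) = {18, 19} ∉ τ_X ✗.
  U = {C, D, E}: f^{-1}(U) = {17, 18, 19} ∈ τ_X ✓.
Found U = {C} with f^{-1}(U) = {18} not in τ_X. Therefore f is NOT continuous.


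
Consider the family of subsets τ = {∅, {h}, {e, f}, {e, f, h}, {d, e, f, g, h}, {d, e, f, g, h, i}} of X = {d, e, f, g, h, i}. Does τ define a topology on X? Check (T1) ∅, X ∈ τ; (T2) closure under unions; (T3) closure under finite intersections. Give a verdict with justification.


τ IS a topology on X.

Axiom (T1): ∅ ∈ τ? Yes; X ∈ τ? Yes.
Axiom (T2/T3): check pairwise unions and intersections of members of τ.
All pairwise intersections and unions checked — each lies in τ. Therefore τ satisfies (T1), (T2), (T3): it IS a topology on X.


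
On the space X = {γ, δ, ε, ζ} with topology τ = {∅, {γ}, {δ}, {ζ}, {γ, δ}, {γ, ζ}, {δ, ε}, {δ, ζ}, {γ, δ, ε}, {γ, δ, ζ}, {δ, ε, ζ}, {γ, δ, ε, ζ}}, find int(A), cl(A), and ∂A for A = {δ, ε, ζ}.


int(A) = {δ, ε, ζ}, cl(A) = {δ, ε, ζ}, ∂A = ∅.

Closed sets in (X, τ) are complements of opens:
  closed(X, τ) = {∅, {γ}, {ε}, {ζ}, {γ, ε}, {γ, ζ}, {δ, ε}, {ε, ζ}, {γ, δ, ε}, {γ, ε, ζ}, {δ, ε, ζ}, {γ, δ, ε, ζ}}.
int(A) = ⋃ {U ∈ τ : U ⊆ A}. Opens contained in A: ∅, {δ}, {ζ}, {δ, ε}, {δ, ζ}, {δ, ε, ζ}.
Taking the union of these: int(A) = {δ, ε, ζ}.
cl(A) = ⋂ {C closed : A ⊆ C}. Closed sets containing A: {δ, ε, ζ}, {γ, δ, ε, ζ}.
Intersecting these: cl(A) = {δ, ε, ζ}.
∂A = cl(A) ∖ int(A) = {δ, ε, ζ} ∖ {δ, ε, ζ} = ∅.


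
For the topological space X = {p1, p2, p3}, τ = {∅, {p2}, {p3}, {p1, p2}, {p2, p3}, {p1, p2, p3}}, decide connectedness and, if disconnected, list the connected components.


(X, τ) is disconnected; components = [{p3}, {p1, p2}].

Find clopen sets (U ∈ τ with X ∖ U ∈ τ):
  U = ∅, X ∖ U = {p1, p2, p3} — both open, so U is clopen.
  U = {p3}, X ∖ U = {p1, p2} — both open, so U is clopen.
  U = {p1, p2}, X ∖ U = {p3} — both open, so U is clopen.
  U = {p1, p2, p3}, X ∖ U = ∅ — both open, so U is clopen.
Nontrivial clopen(s) exist: e.g. {p3}. So (X, τ) is disconnected.
Compute connected components by grouping points that agree on all clopens:
  component: {p3}
  component: {p1, p2}


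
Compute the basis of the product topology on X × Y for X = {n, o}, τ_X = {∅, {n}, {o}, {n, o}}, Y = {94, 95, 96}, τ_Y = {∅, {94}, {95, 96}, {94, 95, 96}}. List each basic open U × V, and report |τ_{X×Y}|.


Basis B = {∅ × ∅, {n} × {94}, {o} × {94}, {n, o} × {94}, {n} × {95, 96}, {o} × {95, 96}, {n} × {94, 95, 96}, {o} × {94, 95, 96}, {n, o} × {95, 96}, {n, o} × {94, 95, 96}}; |τ_{X×Y}| = 16.

Enumerate products U × V with U ∈ τ_X, V ∈ τ_Y (deduplicated):
  ∅ × ∅ = {} (∅)
  {n} × {94} = {(n,94)}
  {o} × {94} = {(o,94)}
  {n, o} × {94} = {(n,94), (o,94)}
  {n} × {95, 96} = {(n,95), (n,96)}
  {o} × {95, 96} = {(o,95), (o,96)}
  {n} × {94, 95, 96} = {(n,94), (n,95), (n,96)}
  {o} × {94, 95, 96} = {(o,94), (o,95), (o,96)}
  {n, o} × {95, 96} = {(n,95), (n,96), (o,95), (o,96)}
  {n, o} × {94, 95, 96} = {(n,94), (n,95), (n,96), (o,94), (o,95), (o,96)}
These 10 distinct sets form the basis B.
Close under arbitrary unions to get τ_{X×Y}; counting gives |τ_{X×Y}| = 16.
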